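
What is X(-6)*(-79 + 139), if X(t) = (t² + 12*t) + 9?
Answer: -1620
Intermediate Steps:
X(t) = 9 + t² + 12*t
X(-6)*(-79 + 139) = (9 + (-6)² + 12*(-6))*(-79 + 139) = (9 + 36 - 72)*60 = -27*60 = -1620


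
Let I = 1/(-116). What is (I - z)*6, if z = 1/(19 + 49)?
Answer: -69/493 ≈ -0.13996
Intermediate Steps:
I = -1/116 ≈ -0.0086207
z = 1/68 ≈ 0.014706
(I - z)*6 = (-1/116 - 1*1/68)*6 = (-1/116 - 1/68)*6 = -23/986*6 = -69/493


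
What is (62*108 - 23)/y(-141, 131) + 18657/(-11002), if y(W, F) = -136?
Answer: -37976849/748136 ≈ -50.762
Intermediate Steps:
(62*108 - 23)/y(-141, 131) + 18657/(-11002) = (62*108 - 23)/(-136) + 18657/(-11002) = (6696 - 23)*(-1/136) + 18657*(-1/11002) = 6673*(-1/136) - 18657/11002 = -6673/136 - 18657/11002 = -37976849/748136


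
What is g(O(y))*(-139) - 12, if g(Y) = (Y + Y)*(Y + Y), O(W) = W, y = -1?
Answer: -568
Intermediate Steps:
g(Y) = 4*Y**2 (g(Y) = (2*Y)*(2*Y) = 4*Y**2)
g(O(y))*(-139) - 12 = (4*(-1)**2)*(-139) - 12 = (4*1)*(-139) - 12 = 4*(-139) - 12 = -556 - 12 = -568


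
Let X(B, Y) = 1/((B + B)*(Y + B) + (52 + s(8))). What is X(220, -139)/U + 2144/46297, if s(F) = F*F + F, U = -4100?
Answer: 4692236109/101322988400 ≈ 0.046310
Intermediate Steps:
s(F) = F + F**2 (s(F) = F**2 + F = F + F**2)
X(B, Y) = 1/(124 + 2*B*(B + Y)) (X(B, Y) = 1/((B + B)*(Y + B) + (52 + 8*(1 + 8))) = 1/((2*B)*(B + Y) + (52 + 8*9)) = 1/(2*B*(B + Y) + (52 + 72)) = 1/(2*B*(B + Y) + 124) = 1/(124 + 2*B*(B + Y)))
X(220, -139)/U + 2144/46297 = (1/(2*(62 + 220**2 + 220*(-139))))/(-4100) + 2144/46297 = (1/(2*(62 + 48400 - 30580)))*(-1/4100) + 2144*(1/46297) = ((1/2)/17882)*(-1/4100) + 32/691 = ((1/2)*(1/17882))*(-1/4100) + 32/691 = (1/35764)*(-1/4100) + 32/691 = -1/146632400 + 32/691 = 4692236109/101322988400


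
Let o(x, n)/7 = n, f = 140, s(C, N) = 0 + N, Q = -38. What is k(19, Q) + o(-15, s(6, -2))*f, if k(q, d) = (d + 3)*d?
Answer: -630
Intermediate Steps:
k(q, d) = d*(3 + d) (k(q, d) = (3 + d)*d = d*(3 + d))
s(C, N) = N
o(x, n) = 7*n
k(19, Q) + o(-15, s(6, -2))*f = -38*(3 - 38) + (7*(-2))*140 = -38*(-35) - 14*140 = 1330 - 1960 = -630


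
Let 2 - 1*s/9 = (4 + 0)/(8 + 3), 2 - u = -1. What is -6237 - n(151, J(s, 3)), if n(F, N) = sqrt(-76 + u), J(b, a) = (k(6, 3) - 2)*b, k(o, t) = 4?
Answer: -6237 - I*sqrt(73) ≈ -6237.0 - 8.544*I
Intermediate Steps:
u = 3 (u = 2 - 1*(-1) = 2 + 1 = 3)
s = 162/11 (s = 18 - 9*(4 + 0)/(8 + 3) = 18 - 36/11 = 162/11 ≈ 14.727)
J(b, a) = 2*b (J(b, a) = (4 - 2)*b = 2*b)
n(F, N) = I*sqrt(73) (n(F, N) = sqrt(-76 + 3) = sqrt(-73) = I*sqrt(73))
-6237 - n(151, J(s, 3)) = -6237 - I*sqrt(73)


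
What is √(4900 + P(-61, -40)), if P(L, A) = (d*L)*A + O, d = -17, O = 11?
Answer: I*√36569 ≈ 191.23*I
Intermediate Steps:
P(L, A) = 11 - 17*A*L (P(L, A) = (-17*L)*A + 11 = -17*A*L + 11 = 11 - 17*A*L)
√(4900 + P(-61, -40)) = √(4900 + (11 - 17*(-40)*(-61))) = √(4900 + (11 - 41480)) = √(4900 - 41469) = √(-36569) = I*√36569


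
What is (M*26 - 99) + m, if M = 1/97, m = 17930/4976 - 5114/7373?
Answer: -170503312487/1779370328 ≈ -95.822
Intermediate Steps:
m = 53375313/18344024 (m = 17930*(1/4976) - 5114*1/7373 = 8965/2488 - 5114/7373 = 53375313/18344024 ≈ 2.9097)
M = 1/97 ≈ 0.010309
(M*26 - 99) + m = ((1/97)*26 - 99) + 53375313/18344024 = (26/97 - 99) + 53375313/18344024 = -9577/97 + 53375313/18344024 = -170503312487/1779370328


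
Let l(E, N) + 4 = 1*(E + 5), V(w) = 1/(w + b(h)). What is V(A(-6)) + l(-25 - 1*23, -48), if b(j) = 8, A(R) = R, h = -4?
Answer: -93/2 ≈ -46.500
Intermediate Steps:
V(w) = 1/(8 + w) (V(w) = 1/(w + 8) = 1/(8 + w))
l(E, N) = 1 + E (l(E, N) = -4 + 1*(E + 5) = -4 + 1*(5 + E) = -4 + (5 + E) = 1 + E)
V(A(-6)) + l(-25 - 1*23, -48) = 1/(8 - 6) + (1 + (-25 - 1*23)) = 1/2 + (1 + (-25 - 23)) = 1/2 + (1 - 48) = 1/2 - 47 = -93/2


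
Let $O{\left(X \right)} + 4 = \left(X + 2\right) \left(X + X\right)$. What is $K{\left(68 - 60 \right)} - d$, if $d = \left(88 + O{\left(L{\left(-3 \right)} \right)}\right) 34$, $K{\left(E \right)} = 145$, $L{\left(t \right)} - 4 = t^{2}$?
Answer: $-15971$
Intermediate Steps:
$L{\left(t \right)} = 4 + t^{2}$
$O{\left(X \right)} = -4 + 2 X \left(2 + X\right)$ ($O{\left(X \right)} = -4 + \left(X + 2\right) \left(X + X\right) = -4 + \left(2 + X\right) 2 X = -4 + 2 X \left(2 + X\right)$)
$d = 16116$ ($d = \left(88 + \left(-4 + 2 \left(4 + \left(-3\right)^{2}\right)^{2} + 4 \left(4 + \left(-3\right)^{2}\right)\right)\right) 34 = \left(88 + \left(-4 + 2 \left(4 + 9\right)^{2} + 4 \left(4 + 9\right)\right)\right) 34 = \left(88 + \left(-4 + 2 \cdot 13^{2} + 4 \cdot 13\right)\right) 34 = \left(88 + \left(-4 + 2 \cdot 169 + 52\right)\right) 34 = \left(88 + \left(-4 + 338 + 52\right)\right) 34 = \left(88 + 386\right) 34 = 474 \cdot 34 = 16116$)
$K{\left(68 - 60 \right)} - d = 145 - 16116 = -15971$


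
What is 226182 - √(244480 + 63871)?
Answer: 226182 - √308351 ≈ 2.2563e+5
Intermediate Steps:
226182 - √(244480 + 63871) = 226182 - √308351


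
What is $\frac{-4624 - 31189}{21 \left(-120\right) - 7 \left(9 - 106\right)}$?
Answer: $\frac{35813}{1841} \approx 19.453$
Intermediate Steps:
$\frac{-4624 - 31189}{21 \left(-120\right) - 7 \left(9 - 106\right)} = - \frac{35813}{-2520 - -679} = - \frac{35813}{-2520 + 679} = - \frac{35813}{-1841} = \left(-35813\right) \left(- \frac{1}{1841}\right) = \frac{35813}{1841}$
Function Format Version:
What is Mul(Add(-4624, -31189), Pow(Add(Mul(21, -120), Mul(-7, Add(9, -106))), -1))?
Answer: Rational(35813, 1841) ≈ 19.453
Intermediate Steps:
Mul(Add(-4624, -31189), Pow(Add(Mul(21, -120), Mul(-7, Add(9, -106))), -1)) = Mul(-35813, Pow(Add(-2520, Mul(-7, -97)), -1)) = Mul(-35813, Pow(Add(-2520, 679), -1)) = Mul(-35813, Pow(-1841, -1)) = Mul(-35813, Rational(-1, 1841)) = Rational(35813, 1841)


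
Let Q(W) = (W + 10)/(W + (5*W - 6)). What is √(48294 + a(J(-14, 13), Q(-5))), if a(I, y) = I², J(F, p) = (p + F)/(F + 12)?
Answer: √193177/2 ≈ 219.76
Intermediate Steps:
J(F, p) = (F + p)/(12 + F)
Q(W) = (10 + W)/(-6 + 6*W) (Q(W) = (10 + W)/(W + (-6 + 5*W)) = (10 + W)/(-6 + 6*W))
√(48294 + a(J(-14, 13), Q(-5))) = √(48294 + ((-14 + 13)/(12 - 14))²) = √(48294 + (-1/(-2))²) = √(48294 + (-½*(-1))²) = √(48294 + (½)²) = √(48294 + ¼) = √(193177/4) = √193177/2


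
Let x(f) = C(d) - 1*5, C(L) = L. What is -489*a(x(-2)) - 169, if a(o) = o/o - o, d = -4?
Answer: -5059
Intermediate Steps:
x(f) = -9 (x(f) = -4 - 1*5 = -4 - 5 = -9)
a(o) = 1 - o
-489*a(x(-2)) - 169 = -489*(1 - 1*(-9)) - 169 = -489*(1 + 9) - 169 = -489*10 - 169 = -4890 - 169 = -5059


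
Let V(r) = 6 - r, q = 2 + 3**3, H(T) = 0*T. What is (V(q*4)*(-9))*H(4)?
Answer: 0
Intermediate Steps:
H(T) = 0
q = 29 (q = 2 + 27 = 29)
(V(q*4)*(-9))*H(4) = ((6 - 29*4)*(-9))*0 = ((6 - 1*116)*(-9))*0 = ((6 - 116)*(-9))*0 = -110*(-9)*0 = 990*0 = 0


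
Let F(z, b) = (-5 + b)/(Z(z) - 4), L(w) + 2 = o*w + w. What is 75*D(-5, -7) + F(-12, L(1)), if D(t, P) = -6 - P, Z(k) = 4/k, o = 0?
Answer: 993/13 ≈ 76.385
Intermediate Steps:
L(w) = -2 + w (L(w) = -2 + (0*w + w) = -2 + (0 + w) = -2 + w)
F(z, b) = (-5 + b)/(-4 + 4/z) (F(z, b) = (-5 + b)/(4/z - 4) = (-5 + b)/(-4 + 4/z))
75*D(-5, -7) + F(-12, L(1)) = 75*(-6 - 1*(-7)) + (1/4)*(-12)*(5 - (-2 + 1))/(-1 - 12) = 75*(-6 + 7) + (1/4)*(-12)*(5 - 1*(-1))/(-13) = 75*1 + (1/4)*(-12)*(-1/13)*(5 + 1) = 75 + (1/4)*(-12)*(-1/13)*6 = 75 + 18/13 = 993/13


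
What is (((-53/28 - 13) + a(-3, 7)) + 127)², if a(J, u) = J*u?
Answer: 6507601/784 ≈ 8300.5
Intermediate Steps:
(((-53/28 - 13) + a(-3, 7)) + 127)² = (((-53/28 - 13) - 3*7) + 127)² = (((-53*1/28 - 13) - 21) + 127)² = (((-53/28 - 13) - 21) + 127)² = ((-417/28 - 21) + 127)² = (-1005/28 + 127)² = (2551/28)² = 6507601/784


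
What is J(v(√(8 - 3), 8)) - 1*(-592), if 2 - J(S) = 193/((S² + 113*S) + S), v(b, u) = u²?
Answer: 6766655/11392 ≈ 593.98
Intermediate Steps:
J(S) = 2 - 193/(S² + 114*S) (J(S) = 2 - 193/((S² + 113*S) + S) = 2 - 193/(S² + 114*S))
J(v(√(8 - 3), 8)) - 1*(-592) = (-193 + 2*(8²)² + 228*8²)/((8²)*(114 + 8²)) - 1*(-592) = (-193 + 2*64² + 228*64)/(64*(114 + 64)) + 592 = (1/64)*(-193 + 2*4096 + 14592)/178 + 592 = (1/64)*(1/178)*(-193 + 8192 + 14592) + 592 = (1/64)*(1/178)*22591 + 592 = 22591/11392 + 592 = 6766655/11392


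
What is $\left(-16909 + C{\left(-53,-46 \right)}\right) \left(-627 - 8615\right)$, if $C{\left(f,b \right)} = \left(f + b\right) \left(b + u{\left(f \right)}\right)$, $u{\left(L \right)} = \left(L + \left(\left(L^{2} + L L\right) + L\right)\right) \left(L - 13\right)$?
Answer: $-332740215826$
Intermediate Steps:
$u{\left(L \right)} = \left(-13 + L\right) \left(2 L + 2 L^{2}\right)$ ($u{\left(L \right)} = \left(L + \left(\left(L^{2} + L^{2}\right) + L\right)\right) \left(-13 + L\right) = \left(L + \left(2 L^{2} + L\right)\right) \left(-13 + L\right) = \left(L + \left(L + 2 L^{2}\right)\right) \left(-13 + L\right) = \left(2 L + 2 L^{2}\right) \left(-13 + L\right) = \left(-13 + L\right) \left(2 L + 2 L^{2}\right)$)
$C{\left(f,b \right)} = \left(b + f\right) \left(b + 2 f \left(-13 + f^{2} - 12 f\right)\right)$ ($C{\left(f,b \right)} = \left(f + b\right) \left(b + 2 f \left(-13 + f^{2} - 12 f\right)\right) = \left(b + f\right) \left(b + 2 f \left(-13 + f^{2} - 12 f\right)\right)$)
$\left(-16909 + C{\left(-53,-46 \right)}\right) \left(-627 - 8615\right) = \left(-16909 - \left(-2438 - 2116 - - 4876 \left(13 - \left(-53\right)^{2} + 12 \left(-53\right)\right) - 2 \left(-53\right)^{2} \left(-13 + \left(-53\right)^{2} - -636\right)\right)\right) \left(-627 - 8615\right) = \left(-16909 + \left(2116 + 2438 + 2 \cdot 2809 \left(-13 + 2809 + 636\right) - \left(-92\right) \left(-53\right) \left(13 - 2809 - 636\right)\right)\right) \left(-9242\right) = \left(-16909 + \left(2116 + 2438 + 2 \cdot 2809 \cdot 3432 - \left(-92\right) \left(-53\right) \left(13 - 2809 - 636\right)\right)\right) \left(-9242\right) = \left(-16909 + \left(2116 + 2438 + 19280976 - \left(-92\right) \left(-53\right) \left(-3432\right)\right)\right) \left(-9242\right) = \left(-16909 + \left(2116 + 2438 + 19280976 + 16734432\right)\right) \left(-9242\right) = \left(-16909 + 36019962\right) \left(-9242\right) = 36003053 \left(-9242\right) = -332740215826$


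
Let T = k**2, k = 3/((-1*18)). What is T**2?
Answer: 1/1296 ≈ 0.00077160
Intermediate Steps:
k = -1/6 (k = 3/(-18) = 3*(-1/18) = -1/6 ≈ -0.16667)
T = 1/36 (T = (-1/6)**2 = 1/36 ≈ 0.027778)
T**2 = (1/36)**2 = 1/1296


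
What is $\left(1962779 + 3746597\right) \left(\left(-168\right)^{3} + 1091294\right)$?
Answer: $-20841152169088$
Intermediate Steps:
$\left(1962779 + 3746597\right) \left(\left(-168\right)^{3} + 1091294\right) = 5709376 \left(-4741632 + 1091294\right) = 5709376 \left(-3650338\right) = -20841152169088$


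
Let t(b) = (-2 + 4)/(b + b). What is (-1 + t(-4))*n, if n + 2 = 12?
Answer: -25/2 ≈ -12.500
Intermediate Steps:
n = 10 (n = -2 + 12 = 10)
t(b) = 1/b (t(b) = 2/((2*b)) = 2*(1/(2*b)) = 1/b)
(-1 + t(-4))*n = (-1 + 1/(-4))*10 = (-1 - ¼)*10 = -5/4*10 = -25/2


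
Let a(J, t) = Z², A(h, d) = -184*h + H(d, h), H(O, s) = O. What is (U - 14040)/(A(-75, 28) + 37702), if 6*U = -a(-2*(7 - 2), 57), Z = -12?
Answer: -7032/25765 ≈ -0.27293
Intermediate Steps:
A(h, d) = d - 184*h (A(h, d) = -184*h + d = d - 184*h)
a(J, t) = 144 (a(J, t) = (-12)² = 144)
U = -24 (U = (-1*144)/6 = (⅙)*(-144) = -24)
(U - 14040)/(A(-75, 28) + 37702) = (-24 - 14040)/((28 - 184*(-75)) + 37702) = -14064/((28 + 13800) + 37702) = -14064/(13828 + 37702) = -14064/51530 = -14064*1/51530 = -7032/25765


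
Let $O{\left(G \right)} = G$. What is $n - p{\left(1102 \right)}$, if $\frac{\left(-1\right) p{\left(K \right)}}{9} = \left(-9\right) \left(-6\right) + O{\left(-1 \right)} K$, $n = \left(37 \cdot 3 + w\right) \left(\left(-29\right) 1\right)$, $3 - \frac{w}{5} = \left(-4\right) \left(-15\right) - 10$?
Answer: $-5836$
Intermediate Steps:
$w = -235$ ($w = 15 - 5 \left(\left(-4\right) \left(-15\right) - 10\right) = 15 - 5 \left(60 - 10\right) = 15 - 250 = -235$)
$n = 3596$ ($n = \left(37 \cdot 3 - 235\right) \left(\left(-29\right) 1\right) = \left(111 - 235\right) \left(-29\right) = \left(-124\right) \left(-29\right) = 3596$)
$p{\left(K \right)} = -486 + 9 K$ ($p{\left(K \right)} = - 9 \left(\left(-9\right) \left(-6\right) - K\right) = - 9 \left(54 - K\right) = -486 + 9 K$)
$n - p{\left(1102 \right)} = 3596 - \left(-486 + 9 \cdot 1102\right) = 3596 - \left(-486 + 9918\right) = 3596 - 9432 = -5836$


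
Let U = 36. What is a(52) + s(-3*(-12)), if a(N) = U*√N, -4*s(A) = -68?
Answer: 17 + 72*√13 ≈ 276.60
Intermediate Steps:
s(A) = 17 (s(A) = -¼*(-68) = 17)
a(N) = 36*√N
a(52) + s(-3*(-12)) = 36*√52 + 17 = 36*(2*√13) + 17 = 72*√13 + 17 = 17 + 72*√13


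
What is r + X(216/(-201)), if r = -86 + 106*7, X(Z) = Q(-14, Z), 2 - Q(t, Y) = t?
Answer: 672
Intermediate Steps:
Q(t, Y) = 2 - t
X(Z) = 16 (X(Z) = 2 - 1*(-14) = 2 + 14 = 16)
r = 656 (r = -86 + 742 = 656)
r + X(216/(-201)) = 656 + 16 = 672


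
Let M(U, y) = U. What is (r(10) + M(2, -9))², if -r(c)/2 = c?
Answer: 324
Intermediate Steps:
r(c) = -2*c
(r(10) + M(2, -9))² = (-2*10 + 2)² = (-20 + 2)² = (-18)² = 324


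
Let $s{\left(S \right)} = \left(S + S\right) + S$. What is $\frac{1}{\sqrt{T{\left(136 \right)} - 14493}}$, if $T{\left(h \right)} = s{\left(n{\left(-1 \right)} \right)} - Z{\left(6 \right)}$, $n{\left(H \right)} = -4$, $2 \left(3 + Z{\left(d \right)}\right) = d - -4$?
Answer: $- \frac{i \sqrt{14507}}{14507} \approx - 0.0083025 i$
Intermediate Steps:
$Z{\left(d \right)} = -1 + \frac{d}{2}$ ($Z{\left(d \right)} = -3 + \frac{d - -4}{2} = -3 + \frac{d + 4}{2} = -3 + \frac{4 + d}{2} = -3 + \left(2 + \frac{d}{2}\right) = -1 + \frac{d}{2}$)
$s{\left(S \right)} = 3 S$ ($s{\left(S \right)} = 2 S + S = 3 S$)
$T{\left(h \right)} = -14$ ($T{\left(h \right)} = 3 \left(-4\right) - \left(-1 + \frac{1}{2} \cdot 6\right) = -12 - \left(-1 + 3\right) = -12 - 2 = -14$)
$\frac{1}{\sqrt{T{\left(136 \right)} - 14493}} = \frac{1}{\sqrt{-14 - 14493}} = \frac{1}{\sqrt{-14507}} = \frac{1}{i \sqrt{14507}} = - \frac{i \sqrt{14507}}{14507}$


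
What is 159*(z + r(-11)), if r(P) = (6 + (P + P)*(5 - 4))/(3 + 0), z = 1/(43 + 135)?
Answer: -150785/178 ≈ -847.11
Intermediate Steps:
z = 1/178 ≈ 0.0056180
r(P) = 2 + 2*P/3 (r(P) = (6 + (2*P)*1)/3 = (6 + 2*P)*(⅓) = 2 + 2*P/3)
159*(z + r(-11)) = 159*(1/178 + (2 + (⅔)*(-11))) = 159*(1/178 + (2 - 22/3)) = 159*(1/178 - 16/3) = 159*(-2845/534) = -150785/178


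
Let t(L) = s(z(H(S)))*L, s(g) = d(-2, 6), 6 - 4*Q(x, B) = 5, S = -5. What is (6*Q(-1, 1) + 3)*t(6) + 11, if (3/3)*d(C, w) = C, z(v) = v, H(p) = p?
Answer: -43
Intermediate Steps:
Q(x, B) = ¼ (Q(x, B) = 3/2 - ¼*5 = 3/2 - 5/4 = ¼)
d(C, w) = C
s(g) = -2
t(L) = -2*L
(6*Q(-1, 1) + 3)*t(6) + 11 = (6*(¼) + 3)*(-2*6) + 11 = (3/2 + 3)*(-12) + 11 = (9/2)*(-12) + 11 = -54 + 11 = -43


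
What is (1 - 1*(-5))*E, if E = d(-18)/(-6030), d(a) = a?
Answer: 6/335 ≈ 0.017910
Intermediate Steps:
E = 1/335 (E = -18/(-6030) = -18*(-1/6030) = 1/335 ≈ 0.0029851)
(1 - 1*(-5))*E = (1 - 1*(-5))*(1/335) = (1 + 5)*(1/335) = 6*(1/335) = 6/335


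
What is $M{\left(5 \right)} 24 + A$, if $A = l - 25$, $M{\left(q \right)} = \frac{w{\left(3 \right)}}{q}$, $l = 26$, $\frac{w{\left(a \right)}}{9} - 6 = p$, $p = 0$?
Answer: $\frac{1301}{5} \approx 260.2$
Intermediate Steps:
$w{\left(a \right)} = 54$ ($w{\left(a \right)} = 54 + 9 \cdot 0 = 54 + 0 = 54$)
$M{\left(q \right)} = \frac{54}{q}$
$A = 1$ ($A = 26 - 25 = 1$)
$M{\left(5 \right)} 24 + A = \frac{54}{5} \cdot 24 + 1 = \frac{1296}{5} + 1 = \frac{1301}{5}$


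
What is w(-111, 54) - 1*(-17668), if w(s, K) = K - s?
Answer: 17833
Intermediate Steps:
w(-111, 54) - 1*(-17668) = (54 - 1*(-111)) - 1*(-17668) = (54 + 111) + 17668 = 165 + 17668 = 17833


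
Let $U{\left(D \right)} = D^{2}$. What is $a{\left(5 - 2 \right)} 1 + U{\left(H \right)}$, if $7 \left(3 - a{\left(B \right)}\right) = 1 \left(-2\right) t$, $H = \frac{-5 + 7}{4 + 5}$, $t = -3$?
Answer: $\frac{1243}{567} \approx 2.1922$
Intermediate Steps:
$H = \frac{2}{9} \approx 0.22222$
$a{\left(B \right)} = \frac{15}{7}$ ($a{\left(B \right)} = 3 - \frac{1 \left(-2\right) \left(-3\right)}{7} = 3 - \frac{\left(-2\right) \left(-3\right)}{7} = 3 - \frac{6}{7} = \frac{15}{7}$)
$a{\left(5 - 2 \right)} 1 + U{\left(H \right)} = \frac{15}{7} \cdot 1 + \left(\frac{2}{9}\right)^{2} = \frac{15}{7} + \frac{4}{81} = \frac{1243}{567}$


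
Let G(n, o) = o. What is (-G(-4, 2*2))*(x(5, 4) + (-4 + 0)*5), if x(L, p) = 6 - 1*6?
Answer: 80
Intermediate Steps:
x(L, p) = 0 (x(L, p) = 6 - 6 = 0)
(-G(-4, 2*2))*(x(5, 4) + (-4 + 0)*5) = (-2*2)*(0 + (-4 + 0)*5) = (-1*4)*(0 - 4*5) = -4*(0 - 20) = -4*(-20) = 80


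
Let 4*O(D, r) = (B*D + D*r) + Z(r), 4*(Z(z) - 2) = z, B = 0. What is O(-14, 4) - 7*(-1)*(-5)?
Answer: -193/4 ≈ -48.250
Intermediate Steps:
Z(z) = 2 + z/4
O(D, r) = ½ + r/16 + D*r/4 (O(D, r) = ((0*D + D*r) + (2 + r/4))/4 = ((0 + D*r) + (2 + r/4))/4 = (D*r + (2 + r/4))/4 = (2 + r/4 + D*r)/4 = ½ + r/16 + D*r/4)
O(-14, 4) - 7*(-1)*(-5) = (½ + (1/16)*4 + (¼)*(-14)*4) - 7*(-1)*(-5) = (½ + ¼ - 14) + 7*(-5) = -53/4 - 35 = -193/4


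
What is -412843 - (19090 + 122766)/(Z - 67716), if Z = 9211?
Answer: -24153237859/58505 ≈ -4.1284e+5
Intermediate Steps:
-412843 - (19090 + 122766)/(Z - 67716) = -412843 - (19090 + 122766)/(9211 - 67716) = -412843 - 141856/(-58505) = -412843 - 141856*(-1)/58505 = -412843 - 1*(-141856/58505) = -412843 + 141856/58505 = -24153237859/58505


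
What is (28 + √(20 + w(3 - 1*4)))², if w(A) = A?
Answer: (28 + √19)² ≈ 1047.1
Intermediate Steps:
(28 + √(20 + w(3 - 1*4)))² = (28 + √(20 + (3 - 1*4)))² = (28 + √(20 + (3 - 4)))² = (28 + √(20 - 1))² = (28 + √19)²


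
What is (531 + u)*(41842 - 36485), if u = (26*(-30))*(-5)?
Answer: 23736867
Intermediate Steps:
u = 3900 (u = -780*(-5) = 3900)
(531 + u)*(41842 - 36485) = (531 + 3900)*(41842 - 36485) = 4431*5357 = 23736867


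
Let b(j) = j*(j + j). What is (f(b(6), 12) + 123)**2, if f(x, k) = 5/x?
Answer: 78517321/5184 ≈ 15146.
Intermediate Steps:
b(j) = 2*j**2 (b(j) = j*(2*j) = 2*j**2)
(f(b(6), 12) + 123)**2 = (5/((2*6**2)) + 123)**2 = (5/((2*36)) + 123)**2 = (5/72 + 123)**2 = (8861/72)**2 = 78517321/5184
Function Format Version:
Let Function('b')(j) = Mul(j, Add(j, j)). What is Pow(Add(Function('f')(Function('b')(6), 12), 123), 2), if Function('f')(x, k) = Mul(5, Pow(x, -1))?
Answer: Rational(78517321, 5184) ≈ 15146.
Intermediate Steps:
Function('b')(j) = Mul(2, Pow(j, 2)) (Function('b')(j) = Mul(j, Mul(2, j)) = Mul(2, Pow(j, 2)))
Pow(Add(Function('f')(Function('b')(6), 12), 123), 2) = Pow(Add(Mul(5, Pow(Mul(2, Pow(6, 2)), -1)), 123), 2) = Pow(Add(Mul(5, Pow(Mul(2, 36), -1)), 123), 2) = Pow(Add(Mul(5, Pow(72, -1)), 123), 2) = Pow(Add(Mul(5, Rational(1, 72)), 123), 2) = Pow(Add(Rational(5, 72), 123), 2) = Pow(Rational(8861, 72), 2) = Rational(78517321, 5184)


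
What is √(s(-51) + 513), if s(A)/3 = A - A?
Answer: 3*√57 ≈ 22.650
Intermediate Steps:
s(A) = 0 (s(A) = 3*(A - A) = 3*0 = 0)
√(s(-51) + 513) = √(0 + 513) = √513 = 3*√57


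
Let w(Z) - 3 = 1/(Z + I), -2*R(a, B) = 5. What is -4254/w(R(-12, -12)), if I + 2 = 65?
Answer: -514734/365 ≈ -1410.2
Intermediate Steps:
I = 63 (I = -2 + 65 = 63)
R(a, B) = -5/2 (R(a, B) = -1/2*5 = -5/2)
w(Z) = 3 + 1/(63 + Z) (w(Z) = 3 + 1/(Z + 63) = 3 + 1/(63 + Z))
-4254/w(R(-12, -12)) = -4254*(63 - 5/2)/(190 + 3*(-5/2)) = -4254*121/(2*(190 - 15/2)) = -4254/((2/121)*(365/2)) = -4254/365/121 = -4254*121/365 = -514734/365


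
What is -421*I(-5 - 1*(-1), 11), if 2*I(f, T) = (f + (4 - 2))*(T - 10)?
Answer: 421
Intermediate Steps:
I(f, T) = (-10 + T)*(2 + f)/2 (I(f, T) = ((f + (4 - 2))*(T - 10))/2 = ((f + 2)*(-10 + T))/2 = ((2 + f)*(-10 + T))/2 = ((-10 + T)*(2 + f))/2 = (-10 + T)*(2 + f)/2)
-421*I(-5 - 1*(-1), 11) = -421*(-10 + 11 - 5*(-5 - 1*(-1)) + (½)*11*(-5 - 1*(-1))) = -421*(-10 + 11 - 5*(-5 + 1) + (½)*11*(-5 + 1)) = -421*(-10 + 11 - 5*(-4) + (½)*11*(-4)) = -421*(-10 + 11 + 20 - 22) = -421*(-1) = 421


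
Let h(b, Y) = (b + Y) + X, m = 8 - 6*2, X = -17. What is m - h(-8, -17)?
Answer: 38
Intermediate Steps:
m = -4 (m = 8 - 12 = -4)
h(b, Y) = -17 + Y + b (h(b, Y) = (b + Y) - 17 = (Y + b) - 17 = -17 + Y + b)
m - h(-8, -17) = -4 - (-17 - 17 - 8) = -4 - 1*(-42) = -4 + 42 = 38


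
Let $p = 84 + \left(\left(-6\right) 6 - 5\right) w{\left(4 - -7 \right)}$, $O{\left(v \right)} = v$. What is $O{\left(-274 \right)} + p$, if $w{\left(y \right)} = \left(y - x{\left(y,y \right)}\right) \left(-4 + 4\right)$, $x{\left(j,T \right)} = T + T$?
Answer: $-190$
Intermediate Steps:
$x{\left(j,T \right)} = 2 T$
$w{\left(y \right)} = 0$ ($w{\left(y \right)} = \left(y - 2 y\right) \left(-4 + 4\right) = \left(y - 2 y\right) 0 = - y 0 = 0$)
$p = 84$ ($p = 84 + \left(\left(-6\right) 6 - 5\right) 0 = 84 + \left(-36 - 5\right) 0 = 84 - 0 = 84 + 0 = 84$)
$O{\left(-274 \right)} + p = -274 + 84 = -190$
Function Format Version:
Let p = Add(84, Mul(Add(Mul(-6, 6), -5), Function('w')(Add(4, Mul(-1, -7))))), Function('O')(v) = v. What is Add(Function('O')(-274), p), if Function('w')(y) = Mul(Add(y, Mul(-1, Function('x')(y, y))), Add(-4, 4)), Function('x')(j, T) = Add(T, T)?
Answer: -190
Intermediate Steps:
Function('x')(j, T) = Mul(2, T)
Function('w')(y) = 0 (Function('w')(y) = Mul(Add(y, Mul(-1, Mul(2, y))), Add(-4, 4)) = Mul(Add(y, Mul(-2, y)), 0) = Mul(Mul(-1, y), 0) = 0)
p = 84 (p = Add(84, Mul(Add(Mul(-6, 6), -5), 0)) = Add(84, Mul(Add(-36, -5), 0)) = Add(84, Mul(-41, 0)) = Add(84, 0) = 84)
Add(Function('O')(-274), p) = Add(-274, 84) = -190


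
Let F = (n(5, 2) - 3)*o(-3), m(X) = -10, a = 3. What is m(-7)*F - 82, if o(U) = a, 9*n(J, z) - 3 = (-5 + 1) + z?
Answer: 14/3 ≈ 4.6667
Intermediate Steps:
n(J, z) = -1/9 + z/9 (n(J, z) = 1/3 + ((-5 + 1) + z)/9 = 1/3 + (-4 + z)/9 = 1/3 + (-4/9 + z/9) = -1/9 + z/9)
o(U) = 3
F = -26/3 (F = ((-1/9 + (1/9)*2) - 3)*3 = ((-1/9 + 2/9) - 3)*3 = (1/9 - 3)*3 = -26/9*3 = -26/3 ≈ -8.6667)
m(-7)*F - 82 = -10*(-26/3) - 82 = 260/3 - 82 = 14/3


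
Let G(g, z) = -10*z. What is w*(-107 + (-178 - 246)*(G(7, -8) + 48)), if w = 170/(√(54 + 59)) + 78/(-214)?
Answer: 2120781/107 - 9244430*√113/113 ≈ -8.4982e+5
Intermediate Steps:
w = -39/107 + 170*√113/113 (w = 170/(√113) + 78*(-1/214) = 170*(√113/113) - 39/107 = 170*√113/113 - 39/107 = -39/107 + 170*√113/113 ≈ 15.628)
w*(-107 + (-178 - 246)*(G(7, -8) + 48)) = (-39/107 + 170*√113/113)*(-107 + (-178 - 246)*(-10*(-8) + 48)) = (-39/107 + 170*√113/113)*(-107 - 424*(80 + 48)) = (-39/107 + 170*√113/113)*(-107 - 424*128) = (-39/107 + 170*√113/113)*(-107 - 54272) = (-39/107 + 170*√113/113)*(-54379) = 2120781/107 - 9244430*√113/113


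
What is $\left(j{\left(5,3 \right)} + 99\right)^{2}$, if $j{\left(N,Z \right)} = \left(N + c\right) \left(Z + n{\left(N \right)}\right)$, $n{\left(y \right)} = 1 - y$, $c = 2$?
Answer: $8464$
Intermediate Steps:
$j{\left(N,Z \right)} = \left(2 + N\right) \left(1 + Z - N\right)$ ($j{\left(N,Z \right)} = \left(N + 2\right) \left(Z - \left(-1 + N\right)\right) = \left(2 + N\right) \left(1 + Z - N\right)$)
$\left(j{\left(5,3 \right)} + 99\right)^{2} = \left(\left(2 - 5 - 5^{2} + 2 \cdot 3 + 5 \cdot 3\right) + 99\right)^{2} = \left(\left(2 - 5 - 25 + 6 + 15\right) + 99\right)^{2} = \left(-7 + 99\right)^{2} = 92^{2} = 8464$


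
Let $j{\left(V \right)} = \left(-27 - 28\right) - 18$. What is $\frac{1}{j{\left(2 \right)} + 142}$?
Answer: $\frac{1}{69} \approx 0.014493$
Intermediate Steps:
$j{\left(V \right)} = -73$ ($j{\left(V \right)} = -55 - 18 = -73$)
$\frac{1}{j{\left(2 \right)} + 142} = \frac{1}{-73 + 142} = \frac{1}{69}$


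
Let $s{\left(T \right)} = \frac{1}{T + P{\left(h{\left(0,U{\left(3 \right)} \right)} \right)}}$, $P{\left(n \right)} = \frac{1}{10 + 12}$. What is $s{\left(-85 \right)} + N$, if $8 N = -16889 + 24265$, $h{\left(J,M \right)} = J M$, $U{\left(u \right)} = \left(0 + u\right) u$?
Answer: $\frac{1723196}{1869} \approx 921.99$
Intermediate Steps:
$U{\left(u \right)} = u^{2}$ ($U{\left(u \right)} = u u = u^{2}$)
$P{\left(n \right)} = \frac{1}{22}$
$N = 922$ ($N = \frac{-16889 + 24265}{8} = \frac{1}{8} \cdot 7376 = 922$)
$s{\left(T \right)} = \frac{1}{\frac{1}{22} + T}$ ($s{\left(T \right)} = \frac{1}{T + \frac{1}{22}} = \frac{1}{\frac{1}{22} + T}$)
$s{\left(-85 \right)} + N = \frac{22}{1 + 22 \left(-85\right)} + 922 = \frac{22}{1 - 1870} + 922 = \frac{22}{-1869} + 922 = 22 \left(- \frac{1}{1869}\right) + 922 = - \frac{22}{1869} + 922 = \frac{1723196}{1869}$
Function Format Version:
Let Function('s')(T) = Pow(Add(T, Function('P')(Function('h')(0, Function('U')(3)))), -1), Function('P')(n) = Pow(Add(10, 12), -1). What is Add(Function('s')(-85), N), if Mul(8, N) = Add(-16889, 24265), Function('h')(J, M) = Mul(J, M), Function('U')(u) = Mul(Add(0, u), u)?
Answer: Rational(1723196, 1869) ≈ 921.99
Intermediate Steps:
Function('U')(u) = Pow(u, 2) (Function('U')(u) = Mul(u, u) = Pow(u, 2))
Function('P')(n) = Rational(1, 22) (Function('P')(n) = Pow(22, -1) = Rational(1, 22))
N = 922 (N = Mul(Rational(1, 8), Add(-16889, 24265)) = Mul(Rational(1, 8), 7376) = 922)
Function('s')(T) = Pow(Add(Rational(1, 22), T), -1) (Function('s')(T) = Pow(Add(T, Rational(1, 22)), -1) = Pow(Add(Rational(1, 22), T), -1))
Add(Function('s')(-85), N) = Add(Mul(22, Pow(Add(1, Mul(22, -85)), -1)), 922) = Add(Mul(22, Pow(Add(1, -1870), -1)), 922) = Add(Mul(22, Pow(-1869, -1)), 922) = Add(Mul(22, Rational(-1, 1869)), 922) = Add(Rational(-22, 1869), 922) = Rational(1723196, 1869)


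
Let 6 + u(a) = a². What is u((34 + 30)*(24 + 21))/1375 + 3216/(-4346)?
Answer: 18021507162/2987875 ≈ 6031.5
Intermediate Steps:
u(a) = -6 + a²
u((34 + 30)*(24 + 21))/1375 + 3216/(-4346) = (-6 + ((34 + 30)*(24 + 21))²)/1375 + 3216/(-4346) = (-6 + (64*45)²)*(1/1375) + 3216*(-1/4346) = (-6 + 2880²)*(1/1375) - 1608/2173 = (-6 + 8294400)*(1/1375) - 1608/2173 = 8294394*(1/1375) - 1608/2173 = 8294394/1375 - 1608/2173 = 18021507162/2987875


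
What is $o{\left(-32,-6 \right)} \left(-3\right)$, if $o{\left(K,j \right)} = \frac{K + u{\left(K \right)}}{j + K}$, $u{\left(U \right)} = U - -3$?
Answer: $- \frac{183}{38} \approx -4.8158$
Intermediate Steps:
$u{\left(U \right)} = 3 + U$ ($u{\left(U \right)} = U + 3 = 3 + U$)
$o{\left(K,j \right)} = \frac{3 + 2 K}{K + j}$ ($o{\left(K,j \right)} = \frac{K + \left(3 + K\right)}{j + K} = \frac{3 + 2 K}{K + j}$)
$o{\left(-32,-6 \right)} \left(-3\right) = \frac{3 + 2 \left(-32\right)}{-32 - 6} \left(-3\right) = \frac{3 - 64}{-38} \left(-3\right) = \left(- \frac{1}{38}\right) \left(-61\right) \left(-3\right) = \frac{61}{38} \left(-3\right) = - \frac{183}{38}$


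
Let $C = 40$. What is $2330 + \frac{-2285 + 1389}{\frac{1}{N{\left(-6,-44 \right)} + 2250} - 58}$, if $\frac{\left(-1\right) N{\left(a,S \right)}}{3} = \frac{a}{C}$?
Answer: $\frac{3061398862}{1305251} \approx 2345.4$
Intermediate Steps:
$N{\left(a,S \right)} = - \frac{3 a}{40}$ ($N{\left(a,S \right)} = - 3 \frac{a}{40} = - \frac{3 a}{40}$)
$2330 + \frac{-2285 + 1389}{\frac{1}{N{\left(-6,-44 \right)} + 2250} - 58} = 2330 + \frac{-2285 + 1389}{\frac{1}{\left(- \frac{3}{40}\right) \left(-6\right) + 2250} - 58} = 2330 - \frac{896}{\frac{1}{\frac{9}{20} + 2250} - 58} = 2330 - \frac{896}{\frac{1}{\frac{45009}{20}} - 58} = 2330 - \frac{896}{\frac{20}{45009} - 58} = 2330 - \frac{896}{- \frac{2610502}{45009}} = 2330 - - \frac{20164032}{1305251} = 2330 + \frac{20164032}{1305251} = \frac{3061398862}{1305251}$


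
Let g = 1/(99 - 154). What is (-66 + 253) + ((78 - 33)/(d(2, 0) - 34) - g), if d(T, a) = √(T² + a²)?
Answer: 326677/1760 ≈ 185.61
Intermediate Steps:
g = -1/55 (g = 1/(-55) = -1/55 ≈ -0.018182)
(-66 + 253) + ((78 - 33)/(d(2, 0) - 34) - g) = (-66 + 253) + ((78 - 33)/(√(2² + 0²) - 34) - 1*(-1/55)) = 187 + (45/(√(4 + 0) - 34) + 1/55) = 187 + (45/(√4 - 34) + 1/55) = 187 + (45/(2 - 34) + 1/55) = 187 + (45/(-32) + 1/55) = 187 + (45*(-1/32) + 1/55) = 187 + (-45/32 + 1/55) = 187 - 2443/1760 = 326677/1760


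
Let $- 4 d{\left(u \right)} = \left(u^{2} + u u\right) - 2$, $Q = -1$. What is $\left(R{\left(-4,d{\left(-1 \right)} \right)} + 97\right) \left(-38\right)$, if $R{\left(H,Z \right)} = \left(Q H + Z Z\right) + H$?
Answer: $-3686$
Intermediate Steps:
$d{\left(u \right)} = \frac{1}{2} - \frac{u^{2}}{2}$ ($d{\left(u \right)} = - \frac{\left(u^{2} + u u\right) - 2}{4} = - \frac{\left(u^{2} + u^{2}\right) - 2}{4} = - \frac{2 u^{2} - 2}{4} = - \frac{-2 + 2 u^{2}}{4} = \frac{1}{2} - \frac{u^{2}}{2}$)
$R{\left(H,Z \right)} = Z^{2}$ ($R{\left(H,Z \right)} = \left(- H + Z Z\right) + H = \left(- H + Z^{2}\right) + H = \left(Z^{2} - H\right) + H = Z^{2}$)
$\left(R{\left(-4,d{\left(-1 \right)} \right)} + 97\right) \left(-38\right) = \left(\left(\frac{1}{2} - \frac{\left(-1\right)^{2}}{2}\right)^{2} + 97\right) \left(-38\right) = \left(\left(\frac{1}{2} - \frac{1}{2}\right)^{2} + 97\right) \left(-38\right) = \left(0^{2} + 97\right) \left(-38\right) = \left(0 + 97\right) \left(-38\right) = 97 \left(-38\right) = -3686$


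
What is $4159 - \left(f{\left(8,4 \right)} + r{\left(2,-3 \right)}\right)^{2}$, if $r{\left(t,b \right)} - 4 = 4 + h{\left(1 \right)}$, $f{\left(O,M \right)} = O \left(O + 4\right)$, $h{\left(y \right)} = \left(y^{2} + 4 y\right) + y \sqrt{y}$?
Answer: $-7941$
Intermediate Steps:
$h{\left(y \right)} = y^{2} + y^{\frac{3}{2}} + 4 y$ ($h{\left(y \right)} = \left(y^{2} + 4 y\right) + y^{\frac{3}{2}} = y^{2} + y^{\frac{3}{2}} + 4 y$)
$f{\left(O,M \right)} = O \left(4 + O\right)$
$r{\left(t,b \right)} = 14$ ($r{\left(t,b \right)} = 4 + \left(4 + \left(1^{2} + 1^{\frac{3}{2}} + 4 \cdot 1\right)\right) = 4 + \left(4 + \left(1 + 1 + 4\right)\right) = 4 + \left(4 + 6\right) = 4 + 10 = 14$)
$4159 - \left(f{\left(8,4 \right)} + r{\left(2,-3 \right)}\right)^{2} = 4159 - \left(8 \left(4 + 8\right) + 14\right)^{2} = 4159 - \left(8 \cdot 12 + 14\right)^{2} = 4159 - \left(96 + 14\right)^{2} = 4159 - 110^{2} = 4159 - 12100 = -7941$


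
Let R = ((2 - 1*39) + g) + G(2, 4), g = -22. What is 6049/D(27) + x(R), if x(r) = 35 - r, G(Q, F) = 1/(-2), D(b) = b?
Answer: 17201/54 ≈ 318.54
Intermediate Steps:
G(Q, F) = -½
R = -119/2 (R = ((2 - 1*39) - 22) - ½ = ((2 - 39) - 22) - ½ = (-37 - 22) - ½ = -59 - ½ = -119/2 ≈ -59.500)
6049/D(27) + x(R) = 6049/27 + (35 - 1*(-119/2)) = 6049*(1/27) + (35 + 119/2) = 6049/27 + 189/2 = 17201/54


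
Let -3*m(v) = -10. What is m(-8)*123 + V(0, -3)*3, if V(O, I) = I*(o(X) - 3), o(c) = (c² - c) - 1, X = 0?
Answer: 446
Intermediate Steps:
m(v) = 10/3 (m(v) = -⅓*(-10) = 10/3)
o(c) = -1 + c² - c
V(O, I) = -4*I (V(O, I) = I*((-1 + 0² - 1*0) - 3) = I*((-1 + 0 + 0) - 3) = I*(-1 - 3) = I*(-4) = -4*I)
m(-8)*123 + V(0, -3)*3 = (10/3)*123 - 4*(-3)*3 = 410 + 12*3 = 410 + 36 = 446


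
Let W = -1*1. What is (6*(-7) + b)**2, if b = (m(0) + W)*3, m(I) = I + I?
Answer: 2025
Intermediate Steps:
W = -1
m(I) = 2*I
b = -3 (b = (2*0 - 1)*3 = (0 - 1)*3 = -1*3 = -3)
(6*(-7) + b)**2 = (6*(-7) - 3)**2 = (-42 - 3)**2 = (-45)**2 = 2025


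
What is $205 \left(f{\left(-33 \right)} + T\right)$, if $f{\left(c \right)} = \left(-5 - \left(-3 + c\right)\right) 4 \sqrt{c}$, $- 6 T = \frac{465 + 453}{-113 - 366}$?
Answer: $\frac{31365}{479} + 25420 i \sqrt{33} \approx 65.48 + 1.4603 \cdot 10^{5} i$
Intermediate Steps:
$T = \frac{153}{479}$ ($T = - \frac{\left(465 + 453\right) \frac{1}{-113 - 366}}{6} = - \frac{918 \frac{1}{-479}}{6} = - \frac{918 \left(- \frac{1}{479}\right)}{6} = \left(- \frac{1}{6}\right) \left(- \frac{918}{479}\right) = \frac{153}{479} \approx 0.31942$)
$f{\left(c \right)} = \sqrt{c} \left(-8 - 4 c\right)$ ($f{\left(c \right)} = \left(-2 - c\right) 4 \sqrt{c} = \left(-8 - 4 c\right) \sqrt{c} = \sqrt{c} \left(-8 - 4 c\right)$)
$205 \left(f{\left(-33 \right)} + T\right) = 205 \left(4 \sqrt{-33} \left(-2 - -33\right) + \frac{153}{479}\right) = 205 \left(4 i \sqrt{33} \left(-2 + 33\right) + \frac{153}{479}\right) = 205 \left(4 i \sqrt{33} \cdot 31 + \frac{153}{479}\right) = 205 \left(124 i \sqrt{33} + \frac{153}{479}\right) = 205 \left(\frac{153}{479} + 124 i \sqrt{33}\right) = \frac{31365}{479} + 25420 i \sqrt{33}$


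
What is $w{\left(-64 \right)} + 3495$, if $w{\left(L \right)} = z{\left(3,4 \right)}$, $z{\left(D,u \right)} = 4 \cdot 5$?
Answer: $3515$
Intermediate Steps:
$z{\left(D,u \right)} = 20$
$w{\left(L \right)} = 20$
$w{\left(-64 \right)} + 3495 = 20 + 3495 = 3515$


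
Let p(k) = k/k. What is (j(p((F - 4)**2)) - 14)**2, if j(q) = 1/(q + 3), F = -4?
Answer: 3025/16 ≈ 189.06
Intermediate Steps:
p(k) = 1
j(q) = 1/(3 + q)
(j(p((F - 4)**2)) - 14)**2 = (1/(3 + 1) - 14)**2 = (1/4 - 14)**2 = (-55/4)**2 = 3025/16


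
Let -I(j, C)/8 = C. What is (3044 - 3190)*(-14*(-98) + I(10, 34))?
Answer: -160600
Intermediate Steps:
I(j, C) = -8*C
(3044 - 3190)*(-14*(-98) + I(10, 34)) = (3044 - 3190)*(-14*(-98) - 8*34) = -146*(1372 - 272) = -146*1100 = -160600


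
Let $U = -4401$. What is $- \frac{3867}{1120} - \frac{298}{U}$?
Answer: $- \frac{16684907}{4929120} \approx -3.385$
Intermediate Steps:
$- \frac{3867}{1120} - \frac{298}{U} = - \frac{3867}{1120} - \frac{298}{-4401} = \left(-3867\right) \frac{1}{1120} - - \frac{298}{4401} = - \frac{3867}{1120} + \frac{298}{4401} = - \frac{16684907}{4929120}$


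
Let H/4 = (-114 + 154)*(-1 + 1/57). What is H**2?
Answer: 80281600/3249 ≈ 24710.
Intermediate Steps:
H = -8960/57 (H = 4*((-114 + 154)*(-1 + 1/57)) = 4*(40*(-1 + 1/57)) = 4*(40*(-56/57)) = 4*(-2240/57) = -8960/57 ≈ -157.19)
H**2 = (-8960/57)**2 = 80281600/3249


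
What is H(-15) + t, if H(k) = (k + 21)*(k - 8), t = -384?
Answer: -522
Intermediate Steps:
H(k) = (-8 + k)*(21 + k) (H(k) = (21 + k)*(-8 + k) = (-8 + k)*(21 + k))
H(-15) + t = (-168 + (-15)**2 + 13*(-15)) - 384 = (-168 + 225 - 195) - 384 = -138 - 384 = -522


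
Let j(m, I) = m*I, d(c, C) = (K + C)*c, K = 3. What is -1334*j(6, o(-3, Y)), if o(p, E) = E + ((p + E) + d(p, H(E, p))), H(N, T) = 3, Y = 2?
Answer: 136068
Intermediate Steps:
d(c, C) = c*(3 + C) (d(c, C) = (3 + C)*c = c*(3 + C))
o(p, E) = 2*E + 7*p (o(p, E) = E + ((p + E) + p*(3 + 3)) = E + ((E + p) + p*6) = E + ((E + p) + 6*p) = E + (E + 7*p) = 2*E + 7*p)
j(m, I) = I*m
-1334*j(6, o(-3, Y)) = -1334*(2*2 + 7*(-3))*6 = -1334*(4 - 21)*6 = -(-22678)*6 = -1334*(-102) = 136068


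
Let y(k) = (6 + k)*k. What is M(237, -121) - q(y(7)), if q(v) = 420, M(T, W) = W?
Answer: -541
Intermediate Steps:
y(k) = k*(6 + k)
M(237, -121) - q(y(7)) = -121 - 1*420 = -121 - 420 = -541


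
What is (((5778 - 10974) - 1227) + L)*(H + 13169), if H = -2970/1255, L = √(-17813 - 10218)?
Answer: -21226890975/251 + 3304825*I*√28031/251 ≈ -8.4569e+7 + 2.2044e+6*I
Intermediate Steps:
L = I*√28031 (L = √(-28031) = I*√28031 ≈ 167.42*I)
H = -594/251 (H = -2970/1255 = -5*594/1255 = -594/251 ≈ -2.3665)
(((5778 - 10974) - 1227) + L)*(H + 13169) = (((5778 - 10974) - 1227) + I*√28031)*(-594/251 + 13169) = ((-5196 - 1227) + I*√28031)*(3304825/251) = (-6423 + I*√28031)*(3304825/251) = -21226890975/251 + 3304825*I*√28031/251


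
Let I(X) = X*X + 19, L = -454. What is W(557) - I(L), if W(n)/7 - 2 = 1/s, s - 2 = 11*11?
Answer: -25352876/123 ≈ -2.0612e+5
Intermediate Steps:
s = 123 (s = 2 + 11*11 = 2 + 121 = 123)
W(n) = 1729/123 (W(n) = 14 + 7/123 = 1729/123)
I(X) = 19 + X² (I(X) = X² + 19 = 19 + X²)
W(557) - I(L) = 1729/123 - (19 + (-454)²) = 1729/123 - (19 + 206116) = 1729/123 - 1*206135 = 1729/123 - 206135 = -25352876/123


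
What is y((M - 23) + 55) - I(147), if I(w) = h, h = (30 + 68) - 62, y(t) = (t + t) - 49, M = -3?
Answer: -27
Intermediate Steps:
y(t) = -49 + 2*t (y(t) = 2*t - 49 = -49 + 2*t)
h = 36 (h = 98 - 62 = 36)
I(w) = 36
y((M - 23) + 55) - I(147) = (-49 + 2*((-3 - 23) + 55)) - 1*36 = (-49 + 2*(-26 + 55)) - 36 = (-49 + 2*29) - 36 = (-49 + 58) - 36 = 9 - 36 = -27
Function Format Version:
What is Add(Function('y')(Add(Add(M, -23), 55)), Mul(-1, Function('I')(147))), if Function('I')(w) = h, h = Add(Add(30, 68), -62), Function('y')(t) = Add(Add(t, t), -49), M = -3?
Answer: -27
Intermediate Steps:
Function('y')(t) = Add(-49, Mul(2, t)) (Function('y')(t) = Add(Mul(2, t), -49) = Add(-49, Mul(2, t)))
h = 36 (h = Add(98, -62) = 36)
Function('I')(w) = 36
Add(Function('y')(Add(Add(M, -23), 55)), Mul(-1, Function('I')(147))) = Add(Add(-49, Mul(2, Add(Add(-3, -23), 55))), Mul(-1, 36)) = Add(Add(-49, Mul(2, Add(-26, 55))), -36) = Add(Add(-49, Mul(2, 29)), -36) = Add(Add(-49, 58), -36) = Add(9, -36) = -27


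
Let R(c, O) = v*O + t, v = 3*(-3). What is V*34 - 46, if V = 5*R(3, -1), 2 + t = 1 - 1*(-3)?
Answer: 1824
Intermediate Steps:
t = 2 (t = -2 + (1 - 1*(-3)) = -2 + (1 + 3) = -2 + 4 = 2)
v = -9
R(c, O) = 2 - 9*O (R(c, O) = -9*O + 2 = 2 - 9*O)
V = 55 (V = 5*(2 - 9*(-1)) = 5*(2 + 9) = 5*11 = 55)
V*34 - 46 = 55*34 - 46 = 1870 - 46 = 1824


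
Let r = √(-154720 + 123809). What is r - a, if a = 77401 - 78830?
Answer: 1429 + I*√30911 ≈ 1429.0 + 175.82*I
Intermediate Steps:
a = -1429
r = I*√30911 (r = √(-30911) = I*√30911 ≈ 175.82*I)
r - a = I*√30911 - 1*(-1429) = I*√30911 + 1429 = 1429 + I*√30911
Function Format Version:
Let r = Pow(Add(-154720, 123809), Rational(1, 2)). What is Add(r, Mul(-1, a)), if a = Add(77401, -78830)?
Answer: Add(1429, Mul(I, Pow(30911, Rational(1, 2)))) ≈ Add(1429.0, Mul(175.82, I))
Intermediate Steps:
a = -1429
r = Mul(I, Pow(30911, Rational(1, 2))) (r = Pow(-30911, Rational(1, 2)) = Mul(I, Pow(30911, Rational(1, 2))) ≈ Mul(175.82, I))
Add(r, Mul(-1, a)) = Add(Mul(I, Pow(30911, Rational(1, 2))), Mul(-1, -1429)) = Add(Mul(I, Pow(30911, Rational(1, 2))), 1429) = Add(1429, Mul(I, Pow(30911, Rational(1, 2))))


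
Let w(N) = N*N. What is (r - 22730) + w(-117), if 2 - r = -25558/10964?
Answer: -49539019/5482 ≈ -9036.7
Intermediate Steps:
w(N) = N²
r = 23743/5482 (r = 2 - (-25558)/10964 = 2 - 1*(-12779/5482) = 2 + 12779/5482 = 23743/5482 ≈ 4.3311)
(r - 22730) + w(-117) = (23743/5482 - 22730) + (-117)² = -124582117/5482 + 13689 = -49539019/5482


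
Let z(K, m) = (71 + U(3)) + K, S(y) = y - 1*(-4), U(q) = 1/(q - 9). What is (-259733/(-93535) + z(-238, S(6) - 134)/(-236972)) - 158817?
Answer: -21120871169303579/132991056120 ≈ -1.5881e+5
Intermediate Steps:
U(q) = 1/(-9 + q)
S(y) = 4 + y (S(y) = y + 4 = 4 + y)
z(K, m) = 425/6 + K (z(K, m) = (71 + 1/(-9 + 3)) + K = (71 + 1/(-6)) + K = (71 - ⅙) + K = 425/6 + K)
(-259733/(-93535) + z(-238, S(6) - 134)/(-236972)) - 158817 = (-259733/(-93535) + (425/6 - 238)/(-236972)) - 158817 = (-259733*(-1/93535) - 1003/6*(-1/236972)) - 158817 = (259733/93535 + 1003/1421832) - 158817 = 369390506461/132991056120 - 158817 = -21120871169303579/132991056120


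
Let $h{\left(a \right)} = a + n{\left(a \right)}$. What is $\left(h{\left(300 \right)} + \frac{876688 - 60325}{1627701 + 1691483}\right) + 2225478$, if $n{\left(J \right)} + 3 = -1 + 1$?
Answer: $\frac{7387757583963}{3319184} \approx 2.2258 \cdot 10^{6}$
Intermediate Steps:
$n{\left(J \right)} = -3$ ($n{\left(J \right)} = -3 + \left(-1 + 1\right) = -3 + 0 = -3$)
$h{\left(a \right)} = -3 + a$ ($h{\left(a \right)} = a - 3 = -3 + a$)
$\left(h{\left(300 \right)} + \frac{876688 - 60325}{1627701 + 1691483}\right) + 2225478 = \left(\left(-3 + 300\right) + \frac{876688 - 60325}{1627701 + 1691483}\right) + 2225478 = \left(297 + \frac{816363}{3319184}\right) + 2225478 = \frac{986614011}{3319184} + 2225478 = \frac{7387757583963}{3319184}$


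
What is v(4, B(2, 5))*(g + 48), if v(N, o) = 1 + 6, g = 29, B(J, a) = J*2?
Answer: 539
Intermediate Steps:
B(J, a) = 2*J
v(N, o) = 7
v(4, B(2, 5))*(g + 48) = 7*(29 + 48) = 7*77 = 539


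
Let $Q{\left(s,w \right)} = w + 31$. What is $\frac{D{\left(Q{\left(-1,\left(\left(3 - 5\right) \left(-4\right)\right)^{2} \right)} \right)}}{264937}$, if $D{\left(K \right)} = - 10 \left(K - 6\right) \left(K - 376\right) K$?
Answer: $\frac{23758550}{264937} \approx 89.676$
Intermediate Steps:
$Q{\left(s,w \right)} = 31 + w$
$D{\left(K \right)} = K \left(-376 + K\right) \left(60 - 10 K\right)$ ($D{\left(K \right)} = - 10 \left(-6 + K\right) \left(-376 + K\right) K = \left(60 - 10 K\right) \left(-376 + K\right) K = \left(-376 + K\right) \left(60 - 10 K\right) K = K \left(-376 + K\right) \left(60 - 10 K\right)$)
$\frac{D{\left(Q{\left(-1,\left(\left(3 - 5\right) \left(-4\right)\right)^{2} \right)} \right)}}{264937} = \frac{10 \left(31 + \left(\left(3 - 5\right) \left(-4\right)\right)^{2}\right) \left(-2256 - \left(31 + \left(\left(3 - 5\right) \left(-4\right)\right)^{2}\right)^{2} + 382 \left(31 + \left(\left(3 - 5\right) \left(-4\right)\right)^{2}\right)\right)}{264937} = 10 \left(31 + \left(\left(-2\right) \left(-4\right)\right)^{2}\right) \left(-2256 - \left(31 + \left(\left(-2\right) \left(-4\right)\right)^{2}\right)^{2} + 382 \left(31 + \left(\left(-2\right) \left(-4\right)\right)^{2}\right)\right) \frac{1}{264937} = 10 \left(31 + 8^{2}\right) \left(-2256 - \left(31 + 8^{2}\right)^{2} + 382 \left(31 + 8^{2}\right)\right) \frac{1}{264937} = 10 \left(31 + 64\right) \left(-2256 - \left(31 + 64\right)^{2} + 382 \left(31 + 64\right)\right) \frac{1}{264937} = 10 \cdot 95 \left(-2256 - 95^{2} + 382 \cdot 95\right) \frac{1}{264937} = 10 \cdot 95 \left(-2256 - 9025 + 36290\right) \frac{1}{264937} = 10 \cdot 95 \cdot 25009 \cdot \frac{1}{264937} = 23758550 \cdot \frac{1}{264937} = \frac{23758550}{264937}$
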